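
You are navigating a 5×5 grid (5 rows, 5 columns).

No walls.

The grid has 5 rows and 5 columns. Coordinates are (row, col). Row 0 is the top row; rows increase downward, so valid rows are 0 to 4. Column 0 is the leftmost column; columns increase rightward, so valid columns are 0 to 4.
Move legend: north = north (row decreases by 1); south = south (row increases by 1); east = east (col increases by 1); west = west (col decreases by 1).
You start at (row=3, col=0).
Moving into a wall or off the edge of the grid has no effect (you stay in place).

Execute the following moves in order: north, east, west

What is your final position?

Start: (row=3, col=0)
  north (north): (row=3, col=0) -> (row=2, col=0)
  east (east): (row=2, col=0) -> (row=2, col=1)
  west (west): (row=2, col=1) -> (row=2, col=0)
Final: (row=2, col=0)

Answer: Final position: (row=2, col=0)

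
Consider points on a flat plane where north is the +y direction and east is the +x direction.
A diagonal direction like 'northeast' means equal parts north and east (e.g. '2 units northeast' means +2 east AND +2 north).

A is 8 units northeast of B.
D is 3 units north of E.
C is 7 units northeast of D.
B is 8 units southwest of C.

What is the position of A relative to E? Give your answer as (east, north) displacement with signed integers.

Answer: A is at (east=7, north=10) relative to E.

Derivation:
Place E at the origin (east=0, north=0).
  D is 3 units north of E: delta (east=+0, north=+3); D at (east=0, north=3).
  C is 7 units northeast of D: delta (east=+7, north=+7); C at (east=7, north=10).
  B is 8 units southwest of C: delta (east=-8, north=-8); B at (east=-1, north=2).
  A is 8 units northeast of B: delta (east=+8, north=+8); A at (east=7, north=10).
Therefore A relative to E: (east=7, north=10).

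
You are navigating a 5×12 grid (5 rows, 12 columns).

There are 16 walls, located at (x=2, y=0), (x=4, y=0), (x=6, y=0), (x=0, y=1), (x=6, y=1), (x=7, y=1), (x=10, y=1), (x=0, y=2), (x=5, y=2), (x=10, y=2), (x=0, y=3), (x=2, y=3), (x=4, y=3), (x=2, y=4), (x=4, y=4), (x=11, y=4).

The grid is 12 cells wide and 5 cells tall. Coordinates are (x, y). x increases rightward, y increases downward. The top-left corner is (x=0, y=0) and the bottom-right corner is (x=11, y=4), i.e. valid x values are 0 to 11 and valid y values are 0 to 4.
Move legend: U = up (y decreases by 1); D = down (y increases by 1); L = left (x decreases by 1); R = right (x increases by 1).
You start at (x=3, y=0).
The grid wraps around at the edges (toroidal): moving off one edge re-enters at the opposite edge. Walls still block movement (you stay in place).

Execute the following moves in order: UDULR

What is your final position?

Answer: Final position: (x=3, y=4)

Derivation:
Start: (x=3, y=0)
  U (up): (x=3, y=0) -> (x=3, y=4)
  D (down): (x=3, y=4) -> (x=3, y=0)
  U (up): (x=3, y=0) -> (x=3, y=4)
  L (left): blocked, stay at (x=3, y=4)
  R (right): blocked, stay at (x=3, y=4)
Final: (x=3, y=4)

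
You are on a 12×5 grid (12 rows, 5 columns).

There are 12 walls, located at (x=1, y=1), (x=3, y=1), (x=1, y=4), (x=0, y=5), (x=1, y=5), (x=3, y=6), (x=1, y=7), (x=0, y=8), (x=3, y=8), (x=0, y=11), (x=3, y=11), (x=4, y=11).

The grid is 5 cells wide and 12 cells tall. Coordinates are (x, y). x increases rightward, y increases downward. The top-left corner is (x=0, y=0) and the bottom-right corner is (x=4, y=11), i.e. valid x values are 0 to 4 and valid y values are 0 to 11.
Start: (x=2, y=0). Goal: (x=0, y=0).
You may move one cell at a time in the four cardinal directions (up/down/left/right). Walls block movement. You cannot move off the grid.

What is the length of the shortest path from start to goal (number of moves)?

Answer: Shortest path length: 2

Derivation:
BFS from (x=2, y=0) until reaching (x=0, y=0):
  Distance 0: (x=2, y=0)
  Distance 1: (x=1, y=0), (x=3, y=0), (x=2, y=1)
  Distance 2: (x=0, y=0), (x=4, y=0), (x=2, y=2)  <- goal reached here
One shortest path (2 moves): (x=2, y=0) -> (x=1, y=0) -> (x=0, y=0)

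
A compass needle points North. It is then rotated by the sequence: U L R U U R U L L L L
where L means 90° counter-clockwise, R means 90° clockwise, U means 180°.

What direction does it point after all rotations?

Answer: Final heading: East

Derivation:
Start: North
  U (U-turn (180°)) -> South
  L (left (90° counter-clockwise)) -> East
  R (right (90° clockwise)) -> South
  U (U-turn (180°)) -> North
  U (U-turn (180°)) -> South
  R (right (90° clockwise)) -> West
  U (U-turn (180°)) -> East
  L (left (90° counter-clockwise)) -> North
  L (left (90° counter-clockwise)) -> West
  L (left (90° counter-clockwise)) -> South
  L (left (90° counter-clockwise)) -> East
Final: East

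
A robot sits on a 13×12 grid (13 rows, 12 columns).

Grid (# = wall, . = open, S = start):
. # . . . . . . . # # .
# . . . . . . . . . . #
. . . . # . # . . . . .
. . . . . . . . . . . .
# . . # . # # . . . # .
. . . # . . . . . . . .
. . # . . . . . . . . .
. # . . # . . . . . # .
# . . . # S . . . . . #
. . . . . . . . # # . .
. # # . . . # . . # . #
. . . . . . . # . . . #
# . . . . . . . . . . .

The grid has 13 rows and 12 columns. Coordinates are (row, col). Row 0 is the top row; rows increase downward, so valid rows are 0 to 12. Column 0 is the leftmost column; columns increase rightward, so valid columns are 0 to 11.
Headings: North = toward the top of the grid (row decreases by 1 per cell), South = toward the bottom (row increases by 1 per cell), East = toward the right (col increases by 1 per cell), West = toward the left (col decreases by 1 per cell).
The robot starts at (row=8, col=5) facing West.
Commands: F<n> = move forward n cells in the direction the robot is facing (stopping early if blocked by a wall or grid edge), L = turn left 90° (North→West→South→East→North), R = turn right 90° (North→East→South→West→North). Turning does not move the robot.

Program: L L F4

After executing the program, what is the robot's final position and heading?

Start: (row=8, col=5), facing West
  L: turn left, now facing South
  L: turn left, now facing East
  F4: move forward 4, now at (row=8, col=9)
Final: (row=8, col=9), facing East

Answer: Final position: (row=8, col=9), facing East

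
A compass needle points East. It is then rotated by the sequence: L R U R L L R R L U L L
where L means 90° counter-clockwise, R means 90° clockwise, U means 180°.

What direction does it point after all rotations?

Start: East
  L (left (90° counter-clockwise)) -> North
  R (right (90° clockwise)) -> East
  U (U-turn (180°)) -> West
  R (right (90° clockwise)) -> North
  L (left (90° counter-clockwise)) -> West
  L (left (90° counter-clockwise)) -> South
  R (right (90° clockwise)) -> West
  R (right (90° clockwise)) -> North
  L (left (90° counter-clockwise)) -> West
  U (U-turn (180°)) -> East
  L (left (90° counter-clockwise)) -> North
  L (left (90° counter-clockwise)) -> West
Final: West

Answer: Final heading: West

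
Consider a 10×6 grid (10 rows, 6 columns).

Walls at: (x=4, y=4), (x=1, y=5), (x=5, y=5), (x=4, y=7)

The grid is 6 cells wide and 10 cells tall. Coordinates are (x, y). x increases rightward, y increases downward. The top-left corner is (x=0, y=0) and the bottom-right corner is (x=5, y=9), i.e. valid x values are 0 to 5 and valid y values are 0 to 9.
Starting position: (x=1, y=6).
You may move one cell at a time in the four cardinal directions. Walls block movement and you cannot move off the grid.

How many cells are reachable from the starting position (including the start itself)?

BFS flood-fill from (x=1, y=6):
  Distance 0: (x=1, y=6)
  Distance 1: (x=0, y=6), (x=2, y=6), (x=1, y=7)
  Distance 2: (x=0, y=5), (x=2, y=5), (x=3, y=6), (x=0, y=7), (x=2, y=7), (x=1, y=8)
  Distance 3: (x=0, y=4), (x=2, y=4), (x=3, y=5), (x=4, y=6), (x=3, y=7), (x=0, y=8), (x=2, y=8), (x=1, y=9)
  Distance 4: (x=0, y=3), (x=2, y=3), (x=1, y=4), (x=3, y=4), (x=4, y=5), (x=5, y=6), (x=3, y=8), (x=0, y=9), (x=2, y=9)
  Distance 5: (x=0, y=2), (x=2, y=2), (x=1, y=3), (x=3, y=3), (x=5, y=7), (x=4, y=8), (x=3, y=9)
  Distance 6: (x=0, y=1), (x=2, y=1), (x=1, y=2), (x=3, y=2), (x=4, y=3), (x=5, y=8), (x=4, y=9)
  Distance 7: (x=0, y=0), (x=2, y=0), (x=1, y=1), (x=3, y=1), (x=4, y=2), (x=5, y=3), (x=5, y=9)
  Distance 8: (x=1, y=0), (x=3, y=0), (x=4, y=1), (x=5, y=2), (x=5, y=4)
  Distance 9: (x=4, y=0), (x=5, y=1)
  Distance 10: (x=5, y=0)
Total reachable: 56 (grid has 56 open cells total)

Answer: Reachable cells: 56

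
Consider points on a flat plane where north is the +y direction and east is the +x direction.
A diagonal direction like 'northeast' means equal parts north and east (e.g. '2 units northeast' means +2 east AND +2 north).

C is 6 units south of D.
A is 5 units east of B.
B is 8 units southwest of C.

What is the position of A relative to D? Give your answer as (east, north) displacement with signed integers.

Answer: A is at (east=-3, north=-14) relative to D.

Derivation:
Place D at the origin (east=0, north=0).
  C is 6 units south of D: delta (east=+0, north=-6); C at (east=0, north=-6).
  B is 8 units southwest of C: delta (east=-8, north=-8); B at (east=-8, north=-14).
  A is 5 units east of B: delta (east=+5, north=+0); A at (east=-3, north=-14).
Therefore A relative to D: (east=-3, north=-14).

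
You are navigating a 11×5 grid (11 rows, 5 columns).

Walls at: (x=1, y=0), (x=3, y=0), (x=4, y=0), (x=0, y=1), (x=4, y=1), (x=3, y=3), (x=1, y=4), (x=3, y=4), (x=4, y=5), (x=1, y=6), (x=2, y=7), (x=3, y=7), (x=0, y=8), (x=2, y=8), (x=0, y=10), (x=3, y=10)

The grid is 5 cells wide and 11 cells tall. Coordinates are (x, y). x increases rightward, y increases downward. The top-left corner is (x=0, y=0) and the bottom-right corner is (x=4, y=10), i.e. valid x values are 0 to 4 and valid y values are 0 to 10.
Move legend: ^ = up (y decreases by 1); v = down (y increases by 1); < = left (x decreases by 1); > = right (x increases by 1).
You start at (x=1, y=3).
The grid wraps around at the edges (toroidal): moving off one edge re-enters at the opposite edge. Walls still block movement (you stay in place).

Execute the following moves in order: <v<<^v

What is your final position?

Answer: Final position: (x=4, y=4)

Derivation:
Start: (x=1, y=3)
  < (left): (x=1, y=3) -> (x=0, y=3)
  v (down): (x=0, y=3) -> (x=0, y=4)
  < (left): (x=0, y=4) -> (x=4, y=4)
  < (left): blocked, stay at (x=4, y=4)
  ^ (up): (x=4, y=4) -> (x=4, y=3)
  v (down): (x=4, y=3) -> (x=4, y=4)
Final: (x=4, y=4)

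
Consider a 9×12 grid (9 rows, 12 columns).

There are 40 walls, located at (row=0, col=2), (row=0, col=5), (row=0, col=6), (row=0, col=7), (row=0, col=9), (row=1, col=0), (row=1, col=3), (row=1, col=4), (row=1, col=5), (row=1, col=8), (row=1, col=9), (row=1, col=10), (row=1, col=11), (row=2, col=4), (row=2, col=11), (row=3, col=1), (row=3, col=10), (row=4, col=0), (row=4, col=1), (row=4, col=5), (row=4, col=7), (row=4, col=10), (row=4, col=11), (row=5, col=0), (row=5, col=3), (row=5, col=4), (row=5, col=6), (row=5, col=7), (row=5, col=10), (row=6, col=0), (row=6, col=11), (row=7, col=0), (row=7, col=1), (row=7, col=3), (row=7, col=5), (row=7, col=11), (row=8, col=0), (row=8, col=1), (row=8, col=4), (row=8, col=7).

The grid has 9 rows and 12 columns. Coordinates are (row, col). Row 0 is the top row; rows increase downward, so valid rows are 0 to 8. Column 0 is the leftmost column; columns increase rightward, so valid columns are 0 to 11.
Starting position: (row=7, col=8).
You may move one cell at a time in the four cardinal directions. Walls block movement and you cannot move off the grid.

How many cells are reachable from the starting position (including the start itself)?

BFS flood-fill from (row=7, col=8):
  Distance 0: (row=7, col=8)
  Distance 1: (row=6, col=8), (row=7, col=7), (row=7, col=9), (row=8, col=8)
  Distance 2: (row=5, col=8), (row=6, col=7), (row=6, col=9), (row=7, col=6), (row=7, col=10), (row=8, col=9)
  Distance 3: (row=4, col=8), (row=5, col=9), (row=6, col=6), (row=6, col=10), (row=8, col=6), (row=8, col=10)
  Distance 4: (row=3, col=8), (row=4, col=9), (row=6, col=5), (row=8, col=5), (row=8, col=11)
  Distance 5: (row=2, col=8), (row=3, col=7), (row=3, col=9), (row=5, col=5), (row=6, col=4)
  Distance 6: (row=2, col=7), (row=2, col=9), (row=3, col=6), (row=6, col=3), (row=7, col=4)
  Distance 7: (row=1, col=7), (row=2, col=6), (row=2, col=10), (row=3, col=5), (row=4, col=6), (row=6, col=2)
  Distance 8: (row=1, col=6), (row=2, col=5), (row=3, col=4), (row=5, col=2), (row=6, col=1), (row=7, col=2)
  Distance 9: (row=3, col=3), (row=4, col=2), (row=4, col=4), (row=5, col=1), (row=8, col=2)
  Distance 10: (row=2, col=3), (row=3, col=2), (row=4, col=3), (row=8, col=3)
  Distance 11: (row=2, col=2)
  Distance 12: (row=1, col=2), (row=2, col=1)
  Distance 13: (row=1, col=1), (row=2, col=0)
  Distance 14: (row=0, col=1), (row=3, col=0)
  Distance 15: (row=0, col=0)
Total reachable: 61 (grid has 68 open cells total)

Answer: Reachable cells: 61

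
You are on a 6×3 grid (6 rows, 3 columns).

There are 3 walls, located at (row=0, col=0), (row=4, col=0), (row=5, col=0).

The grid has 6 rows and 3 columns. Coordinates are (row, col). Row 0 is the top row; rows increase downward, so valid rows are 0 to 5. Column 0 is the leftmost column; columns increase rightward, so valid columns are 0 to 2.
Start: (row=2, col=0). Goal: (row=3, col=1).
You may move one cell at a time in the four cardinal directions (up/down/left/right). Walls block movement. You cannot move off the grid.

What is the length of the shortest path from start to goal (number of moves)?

BFS from (row=2, col=0) until reaching (row=3, col=1):
  Distance 0: (row=2, col=0)
  Distance 1: (row=1, col=0), (row=2, col=1), (row=3, col=0)
  Distance 2: (row=1, col=1), (row=2, col=2), (row=3, col=1)  <- goal reached here
One shortest path (2 moves): (row=2, col=0) -> (row=2, col=1) -> (row=3, col=1)

Answer: Shortest path length: 2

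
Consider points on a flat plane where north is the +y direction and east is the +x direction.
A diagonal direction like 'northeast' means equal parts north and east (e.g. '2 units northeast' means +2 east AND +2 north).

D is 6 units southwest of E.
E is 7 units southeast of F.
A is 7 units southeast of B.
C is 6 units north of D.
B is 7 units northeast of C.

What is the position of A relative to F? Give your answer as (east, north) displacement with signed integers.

Place F at the origin (east=0, north=0).
  E is 7 units southeast of F: delta (east=+7, north=-7); E at (east=7, north=-7).
  D is 6 units southwest of E: delta (east=-6, north=-6); D at (east=1, north=-13).
  C is 6 units north of D: delta (east=+0, north=+6); C at (east=1, north=-7).
  B is 7 units northeast of C: delta (east=+7, north=+7); B at (east=8, north=0).
  A is 7 units southeast of B: delta (east=+7, north=-7); A at (east=15, north=-7).
Therefore A relative to F: (east=15, north=-7).

Answer: A is at (east=15, north=-7) relative to F.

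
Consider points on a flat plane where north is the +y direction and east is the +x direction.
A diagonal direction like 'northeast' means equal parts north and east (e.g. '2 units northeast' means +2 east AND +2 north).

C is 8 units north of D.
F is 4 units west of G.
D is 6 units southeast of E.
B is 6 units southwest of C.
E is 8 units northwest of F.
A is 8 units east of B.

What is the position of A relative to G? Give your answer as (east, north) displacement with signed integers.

Answer: A is at (east=-4, north=4) relative to G.

Derivation:
Place G at the origin (east=0, north=0).
  F is 4 units west of G: delta (east=-4, north=+0); F at (east=-4, north=0).
  E is 8 units northwest of F: delta (east=-8, north=+8); E at (east=-12, north=8).
  D is 6 units southeast of E: delta (east=+6, north=-6); D at (east=-6, north=2).
  C is 8 units north of D: delta (east=+0, north=+8); C at (east=-6, north=10).
  B is 6 units southwest of C: delta (east=-6, north=-6); B at (east=-12, north=4).
  A is 8 units east of B: delta (east=+8, north=+0); A at (east=-4, north=4).
Therefore A relative to G: (east=-4, north=4).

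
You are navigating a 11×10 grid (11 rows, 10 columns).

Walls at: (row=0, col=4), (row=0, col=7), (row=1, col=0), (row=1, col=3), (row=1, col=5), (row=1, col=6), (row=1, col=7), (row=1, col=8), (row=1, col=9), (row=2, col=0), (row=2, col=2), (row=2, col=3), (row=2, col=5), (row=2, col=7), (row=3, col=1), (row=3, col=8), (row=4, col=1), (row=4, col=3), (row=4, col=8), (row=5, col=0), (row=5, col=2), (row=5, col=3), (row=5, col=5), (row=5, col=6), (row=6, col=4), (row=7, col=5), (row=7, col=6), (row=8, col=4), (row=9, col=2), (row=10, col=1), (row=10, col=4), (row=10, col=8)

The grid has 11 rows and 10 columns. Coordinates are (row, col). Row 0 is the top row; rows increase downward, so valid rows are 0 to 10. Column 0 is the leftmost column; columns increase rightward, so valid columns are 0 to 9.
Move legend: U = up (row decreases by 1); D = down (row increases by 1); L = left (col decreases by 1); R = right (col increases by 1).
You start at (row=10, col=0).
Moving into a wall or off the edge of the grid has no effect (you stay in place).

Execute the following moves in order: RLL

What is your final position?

Start: (row=10, col=0)
  R (right): blocked, stay at (row=10, col=0)
  L (left): blocked, stay at (row=10, col=0)
  L (left): blocked, stay at (row=10, col=0)
Final: (row=10, col=0)

Answer: Final position: (row=10, col=0)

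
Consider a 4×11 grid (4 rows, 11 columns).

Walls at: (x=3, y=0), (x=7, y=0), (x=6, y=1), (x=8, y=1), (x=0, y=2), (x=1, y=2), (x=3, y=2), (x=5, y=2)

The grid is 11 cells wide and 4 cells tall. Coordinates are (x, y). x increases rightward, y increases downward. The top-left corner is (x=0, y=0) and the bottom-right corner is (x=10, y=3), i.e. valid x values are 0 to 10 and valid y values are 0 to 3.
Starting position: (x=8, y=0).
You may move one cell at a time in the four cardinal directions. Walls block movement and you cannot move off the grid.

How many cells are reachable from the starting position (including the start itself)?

BFS flood-fill from (x=8, y=0):
  Distance 0: (x=8, y=0)
  Distance 1: (x=9, y=0)
  Distance 2: (x=10, y=0), (x=9, y=1)
  Distance 3: (x=10, y=1), (x=9, y=2)
  Distance 4: (x=8, y=2), (x=10, y=2), (x=9, y=3)
  Distance 5: (x=7, y=2), (x=8, y=3), (x=10, y=3)
  Distance 6: (x=7, y=1), (x=6, y=2), (x=7, y=3)
  Distance 7: (x=6, y=3)
  Distance 8: (x=5, y=3)
  Distance 9: (x=4, y=3)
  Distance 10: (x=4, y=2), (x=3, y=3)
  Distance 11: (x=4, y=1), (x=2, y=3)
  Distance 12: (x=4, y=0), (x=3, y=1), (x=5, y=1), (x=2, y=2), (x=1, y=3)
  Distance 13: (x=5, y=0), (x=2, y=1), (x=0, y=3)
  Distance 14: (x=2, y=0), (x=6, y=0), (x=1, y=1)
  Distance 15: (x=1, y=0), (x=0, y=1)
  Distance 16: (x=0, y=0)
Total reachable: 36 (grid has 36 open cells total)

Answer: Reachable cells: 36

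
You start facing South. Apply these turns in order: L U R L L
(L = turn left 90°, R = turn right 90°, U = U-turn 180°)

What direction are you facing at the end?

Start: South
  L (left (90° counter-clockwise)) -> East
  U (U-turn (180°)) -> West
  R (right (90° clockwise)) -> North
  L (left (90° counter-clockwise)) -> West
  L (left (90° counter-clockwise)) -> South
Final: South

Answer: Final heading: South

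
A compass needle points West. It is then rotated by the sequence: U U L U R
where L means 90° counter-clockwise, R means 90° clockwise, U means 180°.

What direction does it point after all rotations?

Start: West
  U (U-turn (180°)) -> East
  U (U-turn (180°)) -> West
  L (left (90° counter-clockwise)) -> South
  U (U-turn (180°)) -> North
  R (right (90° clockwise)) -> East
Final: East

Answer: Final heading: East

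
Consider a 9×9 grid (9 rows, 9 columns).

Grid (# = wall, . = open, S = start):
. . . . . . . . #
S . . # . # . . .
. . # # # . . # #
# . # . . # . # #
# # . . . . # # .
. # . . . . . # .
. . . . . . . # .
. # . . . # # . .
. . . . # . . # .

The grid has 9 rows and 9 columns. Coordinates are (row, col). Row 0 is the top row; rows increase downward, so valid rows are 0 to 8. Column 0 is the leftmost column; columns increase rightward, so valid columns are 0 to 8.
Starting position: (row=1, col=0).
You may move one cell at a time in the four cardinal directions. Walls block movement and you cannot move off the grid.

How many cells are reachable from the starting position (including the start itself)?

Answer: Reachable cells: 21

Derivation:
BFS flood-fill from (row=1, col=0):
  Distance 0: (row=1, col=0)
  Distance 1: (row=0, col=0), (row=1, col=1), (row=2, col=0)
  Distance 2: (row=0, col=1), (row=1, col=2), (row=2, col=1)
  Distance 3: (row=0, col=2), (row=3, col=1)
  Distance 4: (row=0, col=3)
  Distance 5: (row=0, col=4)
  Distance 6: (row=0, col=5), (row=1, col=4)
  Distance 7: (row=0, col=6)
  Distance 8: (row=0, col=7), (row=1, col=6)
  Distance 9: (row=1, col=7), (row=2, col=6)
  Distance 10: (row=1, col=8), (row=2, col=5), (row=3, col=6)
Total reachable: 21 (grid has 56 open cells total)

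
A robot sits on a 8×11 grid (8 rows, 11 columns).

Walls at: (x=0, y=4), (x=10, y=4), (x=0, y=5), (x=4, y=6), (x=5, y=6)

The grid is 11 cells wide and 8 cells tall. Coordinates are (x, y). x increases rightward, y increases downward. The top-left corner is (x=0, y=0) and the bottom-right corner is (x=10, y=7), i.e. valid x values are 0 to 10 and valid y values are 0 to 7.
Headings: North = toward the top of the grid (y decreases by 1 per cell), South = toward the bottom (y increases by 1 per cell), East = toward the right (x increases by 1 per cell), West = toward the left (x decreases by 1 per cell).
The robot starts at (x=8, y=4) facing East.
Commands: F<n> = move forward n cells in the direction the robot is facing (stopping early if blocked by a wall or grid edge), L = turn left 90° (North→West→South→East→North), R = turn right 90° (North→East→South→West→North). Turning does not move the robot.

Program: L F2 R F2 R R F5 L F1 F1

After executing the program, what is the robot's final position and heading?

Start: (x=8, y=4), facing East
  L: turn left, now facing North
  F2: move forward 2, now at (x=8, y=2)
  R: turn right, now facing East
  F2: move forward 2, now at (x=10, y=2)
  R: turn right, now facing South
  R: turn right, now facing West
  F5: move forward 5, now at (x=5, y=2)
  L: turn left, now facing South
  F1: move forward 1, now at (x=5, y=3)
  F1: move forward 1, now at (x=5, y=4)
Final: (x=5, y=4), facing South

Answer: Final position: (x=5, y=4), facing South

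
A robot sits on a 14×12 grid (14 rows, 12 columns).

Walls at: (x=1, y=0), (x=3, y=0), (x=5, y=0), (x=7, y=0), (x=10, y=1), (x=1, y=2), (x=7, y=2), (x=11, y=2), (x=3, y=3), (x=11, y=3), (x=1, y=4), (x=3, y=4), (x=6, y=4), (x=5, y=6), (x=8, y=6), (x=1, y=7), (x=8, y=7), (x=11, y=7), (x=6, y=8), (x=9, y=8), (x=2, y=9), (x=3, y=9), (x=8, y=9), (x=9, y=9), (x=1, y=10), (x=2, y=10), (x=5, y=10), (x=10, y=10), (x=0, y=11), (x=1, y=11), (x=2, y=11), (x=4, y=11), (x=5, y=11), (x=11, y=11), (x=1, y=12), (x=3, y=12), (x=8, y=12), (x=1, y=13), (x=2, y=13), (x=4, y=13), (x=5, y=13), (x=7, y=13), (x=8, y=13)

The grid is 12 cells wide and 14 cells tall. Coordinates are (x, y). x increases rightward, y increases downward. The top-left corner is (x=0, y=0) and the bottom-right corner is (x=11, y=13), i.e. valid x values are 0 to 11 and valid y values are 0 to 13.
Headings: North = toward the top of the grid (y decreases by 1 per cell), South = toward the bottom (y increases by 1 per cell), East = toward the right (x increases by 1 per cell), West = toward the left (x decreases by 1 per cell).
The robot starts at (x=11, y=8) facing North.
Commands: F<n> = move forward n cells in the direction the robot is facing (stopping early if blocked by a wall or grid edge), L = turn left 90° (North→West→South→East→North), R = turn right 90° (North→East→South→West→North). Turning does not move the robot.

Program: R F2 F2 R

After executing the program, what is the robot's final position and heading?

Answer: Final position: (x=11, y=8), facing South

Derivation:
Start: (x=11, y=8), facing North
  R: turn right, now facing East
  F2: move forward 0/2 (blocked), now at (x=11, y=8)
  F2: move forward 0/2 (blocked), now at (x=11, y=8)
  R: turn right, now facing South
Final: (x=11, y=8), facing South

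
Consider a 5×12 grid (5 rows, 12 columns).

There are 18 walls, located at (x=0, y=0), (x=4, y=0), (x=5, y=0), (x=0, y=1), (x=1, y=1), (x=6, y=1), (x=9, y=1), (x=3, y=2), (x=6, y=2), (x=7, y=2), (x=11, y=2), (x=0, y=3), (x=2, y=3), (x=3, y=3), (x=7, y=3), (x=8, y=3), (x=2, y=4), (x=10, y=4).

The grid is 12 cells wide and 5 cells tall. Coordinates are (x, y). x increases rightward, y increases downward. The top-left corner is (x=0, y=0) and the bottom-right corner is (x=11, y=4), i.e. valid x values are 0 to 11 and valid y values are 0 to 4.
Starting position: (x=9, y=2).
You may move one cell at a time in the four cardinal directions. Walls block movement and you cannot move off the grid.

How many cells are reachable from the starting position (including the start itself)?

Answer: Reachable cells: 42

Derivation:
BFS flood-fill from (x=9, y=2):
  Distance 0: (x=9, y=2)
  Distance 1: (x=8, y=2), (x=10, y=2), (x=9, y=3)
  Distance 2: (x=8, y=1), (x=10, y=1), (x=10, y=3), (x=9, y=4)
  Distance 3: (x=8, y=0), (x=10, y=0), (x=7, y=1), (x=11, y=1), (x=11, y=3), (x=8, y=4)
  Distance 4: (x=7, y=0), (x=9, y=0), (x=11, y=0), (x=7, y=4), (x=11, y=4)
  Distance 5: (x=6, y=0), (x=6, y=4)
  Distance 6: (x=6, y=3), (x=5, y=4)
  Distance 7: (x=5, y=3), (x=4, y=4)
  Distance 8: (x=5, y=2), (x=4, y=3), (x=3, y=4)
  Distance 9: (x=5, y=1), (x=4, y=2)
  Distance 10: (x=4, y=1)
  Distance 11: (x=3, y=1)
  Distance 12: (x=3, y=0), (x=2, y=1)
  Distance 13: (x=2, y=0), (x=2, y=2)
  Distance 14: (x=1, y=0), (x=1, y=2)
  Distance 15: (x=0, y=2), (x=1, y=3)
  Distance 16: (x=1, y=4)
  Distance 17: (x=0, y=4)
Total reachable: 42 (grid has 42 open cells total)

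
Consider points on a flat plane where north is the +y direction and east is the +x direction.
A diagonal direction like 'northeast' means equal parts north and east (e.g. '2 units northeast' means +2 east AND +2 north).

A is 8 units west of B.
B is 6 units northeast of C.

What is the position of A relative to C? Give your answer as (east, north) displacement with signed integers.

Answer: A is at (east=-2, north=6) relative to C.

Derivation:
Place C at the origin (east=0, north=0).
  B is 6 units northeast of C: delta (east=+6, north=+6); B at (east=6, north=6).
  A is 8 units west of B: delta (east=-8, north=+0); A at (east=-2, north=6).
Therefore A relative to C: (east=-2, north=6).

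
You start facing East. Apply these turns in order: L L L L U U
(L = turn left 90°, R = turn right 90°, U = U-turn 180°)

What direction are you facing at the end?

Answer: Final heading: East

Derivation:
Start: East
  L (left (90° counter-clockwise)) -> North
  L (left (90° counter-clockwise)) -> West
  L (left (90° counter-clockwise)) -> South
  L (left (90° counter-clockwise)) -> East
  U (U-turn (180°)) -> West
  U (U-turn (180°)) -> East
Final: East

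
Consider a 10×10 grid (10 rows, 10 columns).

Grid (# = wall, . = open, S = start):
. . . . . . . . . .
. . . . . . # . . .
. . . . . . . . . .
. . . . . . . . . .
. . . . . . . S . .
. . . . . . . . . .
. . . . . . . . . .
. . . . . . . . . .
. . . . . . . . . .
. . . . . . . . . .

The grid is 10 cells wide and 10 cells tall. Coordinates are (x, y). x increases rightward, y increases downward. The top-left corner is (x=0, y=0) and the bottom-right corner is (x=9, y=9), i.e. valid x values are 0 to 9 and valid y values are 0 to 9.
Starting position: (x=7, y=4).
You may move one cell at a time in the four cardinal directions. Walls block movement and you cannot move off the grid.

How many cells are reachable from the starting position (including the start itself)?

BFS flood-fill from (x=7, y=4):
  Distance 0: (x=7, y=4)
  Distance 1: (x=7, y=3), (x=6, y=4), (x=8, y=4), (x=7, y=5)
  Distance 2: (x=7, y=2), (x=6, y=3), (x=8, y=3), (x=5, y=4), (x=9, y=4), (x=6, y=5), (x=8, y=5), (x=7, y=6)
  Distance 3: (x=7, y=1), (x=6, y=2), (x=8, y=2), (x=5, y=3), (x=9, y=3), (x=4, y=4), (x=5, y=5), (x=9, y=5), (x=6, y=6), (x=8, y=6), (x=7, y=7)
  Distance 4: (x=7, y=0), (x=8, y=1), (x=5, y=2), (x=9, y=2), (x=4, y=3), (x=3, y=4), (x=4, y=5), (x=5, y=6), (x=9, y=6), (x=6, y=7), (x=8, y=7), (x=7, y=8)
  Distance 5: (x=6, y=0), (x=8, y=0), (x=5, y=1), (x=9, y=1), (x=4, y=2), (x=3, y=3), (x=2, y=4), (x=3, y=5), (x=4, y=6), (x=5, y=7), (x=9, y=7), (x=6, y=8), (x=8, y=8), (x=7, y=9)
  Distance 6: (x=5, y=0), (x=9, y=0), (x=4, y=1), (x=3, y=2), (x=2, y=3), (x=1, y=4), (x=2, y=5), (x=3, y=6), (x=4, y=7), (x=5, y=8), (x=9, y=8), (x=6, y=9), (x=8, y=9)
  Distance 7: (x=4, y=0), (x=3, y=1), (x=2, y=2), (x=1, y=3), (x=0, y=4), (x=1, y=5), (x=2, y=6), (x=3, y=7), (x=4, y=8), (x=5, y=9), (x=9, y=9)
  Distance 8: (x=3, y=0), (x=2, y=1), (x=1, y=2), (x=0, y=3), (x=0, y=5), (x=1, y=6), (x=2, y=7), (x=3, y=8), (x=4, y=9)
  Distance 9: (x=2, y=0), (x=1, y=1), (x=0, y=2), (x=0, y=6), (x=1, y=7), (x=2, y=8), (x=3, y=9)
  Distance 10: (x=1, y=0), (x=0, y=1), (x=0, y=7), (x=1, y=8), (x=2, y=9)
  Distance 11: (x=0, y=0), (x=0, y=8), (x=1, y=9)
  Distance 12: (x=0, y=9)
Total reachable: 99 (grid has 99 open cells total)

Answer: Reachable cells: 99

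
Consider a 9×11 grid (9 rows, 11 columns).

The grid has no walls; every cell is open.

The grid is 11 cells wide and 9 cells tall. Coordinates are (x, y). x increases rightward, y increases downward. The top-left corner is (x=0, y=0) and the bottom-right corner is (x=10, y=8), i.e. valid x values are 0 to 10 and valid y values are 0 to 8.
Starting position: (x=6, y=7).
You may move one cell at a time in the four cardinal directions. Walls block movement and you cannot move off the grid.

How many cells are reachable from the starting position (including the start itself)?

Answer: Reachable cells: 99

Derivation:
BFS flood-fill from (x=6, y=7):
  Distance 0: (x=6, y=7)
  Distance 1: (x=6, y=6), (x=5, y=7), (x=7, y=7), (x=6, y=8)
  Distance 2: (x=6, y=5), (x=5, y=6), (x=7, y=6), (x=4, y=7), (x=8, y=7), (x=5, y=8), (x=7, y=8)
  Distance 3: (x=6, y=4), (x=5, y=5), (x=7, y=5), (x=4, y=6), (x=8, y=6), (x=3, y=7), (x=9, y=7), (x=4, y=8), (x=8, y=8)
  Distance 4: (x=6, y=3), (x=5, y=4), (x=7, y=4), (x=4, y=5), (x=8, y=5), (x=3, y=6), (x=9, y=6), (x=2, y=7), (x=10, y=7), (x=3, y=8), (x=9, y=8)
  Distance 5: (x=6, y=2), (x=5, y=3), (x=7, y=3), (x=4, y=4), (x=8, y=4), (x=3, y=5), (x=9, y=5), (x=2, y=6), (x=10, y=6), (x=1, y=7), (x=2, y=8), (x=10, y=8)
  Distance 6: (x=6, y=1), (x=5, y=2), (x=7, y=2), (x=4, y=3), (x=8, y=3), (x=3, y=4), (x=9, y=4), (x=2, y=5), (x=10, y=5), (x=1, y=6), (x=0, y=7), (x=1, y=8)
  Distance 7: (x=6, y=0), (x=5, y=1), (x=7, y=1), (x=4, y=2), (x=8, y=2), (x=3, y=3), (x=9, y=3), (x=2, y=4), (x=10, y=4), (x=1, y=5), (x=0, y=6), (x=0, y=8)
  Distance 8: (x=5, y=0), (x=7, y=0), (x=4, y=1), (x=8, y=1), (x=3, y=2), (x=9, y=2), (x=2, y=3), (x=10, y=3), (x=1, y=4), (x=0, y=5)
  Distance 9: (x=4, y=0), (x=8, y=0), (x=3, y=1), (x=9, y=1), (x=2, y=2), (x=10, y=2), (x=1, y=3), (x=0, y=4)
  Distance 10: (x=3, y=0), (x=9, y=0), (x=2, y=1), (x=10, y=1), (x=1, y=2), (x=0, y=3)
  Distance 11: (x=2, y=0), (x=10, y=0), (x=1, y=1), (x=0, y=2)
  Distance 12: (x=1, y=0), (x=0, y=1)
  Distance 13: (x=0, y=0)
Total reachable: 99 (grid has 99 open cells total)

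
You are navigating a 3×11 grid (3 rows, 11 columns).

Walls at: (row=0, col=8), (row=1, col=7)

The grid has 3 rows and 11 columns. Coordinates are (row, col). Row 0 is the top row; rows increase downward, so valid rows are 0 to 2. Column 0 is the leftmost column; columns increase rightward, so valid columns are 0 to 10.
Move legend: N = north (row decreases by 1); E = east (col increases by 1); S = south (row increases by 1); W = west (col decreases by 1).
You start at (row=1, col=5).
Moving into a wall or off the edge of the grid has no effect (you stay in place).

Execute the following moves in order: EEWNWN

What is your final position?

Answer: Final position: (row=0, col=4)

Derivation:
Start: (row=1, col=5)
  E (east): (row=1, col=5) -> (row=1, col=6)
  E (east): blocked, stay at (row=1, col=6)
  W (west): (row=1, col=6) -> (row=1, col=5)
  N (north): (row=1, col=5) -> (row=0, col=5)
  W (west): (row=0, col=5) -> (row=0, col=4)
  N (north): blocked, stay at (row=0, col=4)
Final: (row=0, col=4)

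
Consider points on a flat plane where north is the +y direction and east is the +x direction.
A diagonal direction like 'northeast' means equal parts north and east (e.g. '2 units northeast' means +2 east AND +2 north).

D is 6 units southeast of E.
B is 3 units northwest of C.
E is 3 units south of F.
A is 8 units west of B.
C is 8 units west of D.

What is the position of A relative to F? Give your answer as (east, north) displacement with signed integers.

Place F at the origin (east=0, north=0).
  E is 3 units south of F: delta (east=+0, north=-3); E at (east=0, north=-3).
  D is 6 units southeast of E: delta (east=+6, north=-6); D at (east=6, north=-9).
  C is 8 units west of D: delta (east=-8, north=+0); C at (east=-2, north=-9).
  B is 3 units northwest of C: delta (east=-3, north=+3); B at (east=-5, north=-6).
  A is 8 units west of B: delta (east=-8, north=+0); A at (east=-13, north=-6).
Therefore A relative to F: (east=-13, north=-6).

Answer: A is at (east=-13, north=-6) relative to F.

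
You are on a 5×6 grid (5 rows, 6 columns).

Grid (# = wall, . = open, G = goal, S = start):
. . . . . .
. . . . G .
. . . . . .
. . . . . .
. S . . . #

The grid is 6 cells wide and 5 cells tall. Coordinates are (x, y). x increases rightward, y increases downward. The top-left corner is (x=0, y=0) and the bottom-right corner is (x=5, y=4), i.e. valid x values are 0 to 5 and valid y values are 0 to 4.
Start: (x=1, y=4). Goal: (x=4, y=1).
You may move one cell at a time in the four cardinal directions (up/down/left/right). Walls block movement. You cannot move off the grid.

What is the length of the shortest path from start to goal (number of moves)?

BFS from (x=1, y=4) until reaching (x=4, y=1):
  Distance 0: (x=1, y=4)
  Distance 1: (x=1, y=3), (x=0, y=4), (x=2, y=4)
  Distance 2: (x=1, y=2), (x=0, y=3), (x=2, y=3), (x=3, y=4)
  Distance 3: (x=1, y=1), (x=0, y=2), (x=2, y=2), (x=3, y=3), (x=4, y=4)
  Distance 4: (x=1, y=0), (x=0, y=1), (x=2, y=1), (x=3, y=2), (x=4, y=3)
  Distance 5: (x=0, y=0), (x=2, y=0), (x=3, y=1), (x=4, y=2), (x=5, y=3)
  Distance 6: (x=3, y=0), (x=4, y=1), (x=5, y=2)  <- goal reached here
One shortest path (6 moves): (x=1, y=4) -> (x=2, y=4) -> (x=3, y=4) -> (x=4, y=4) -> (x=4, y=3) -> (x=4, y=2) -> (x=4, y=1)

Answer: Shortest path length: 6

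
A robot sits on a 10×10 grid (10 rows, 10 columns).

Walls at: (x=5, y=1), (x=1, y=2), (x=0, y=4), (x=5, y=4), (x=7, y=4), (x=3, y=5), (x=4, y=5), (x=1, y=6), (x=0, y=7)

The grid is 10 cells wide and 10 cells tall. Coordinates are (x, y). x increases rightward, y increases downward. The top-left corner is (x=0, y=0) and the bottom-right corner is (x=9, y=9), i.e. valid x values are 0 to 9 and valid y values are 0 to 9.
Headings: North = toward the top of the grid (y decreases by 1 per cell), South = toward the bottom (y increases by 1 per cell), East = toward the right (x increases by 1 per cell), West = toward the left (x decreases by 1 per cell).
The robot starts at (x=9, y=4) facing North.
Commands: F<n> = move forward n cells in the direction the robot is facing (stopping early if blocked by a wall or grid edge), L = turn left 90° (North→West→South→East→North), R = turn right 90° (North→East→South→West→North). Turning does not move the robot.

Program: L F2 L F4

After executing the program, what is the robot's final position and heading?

Start: (x=9, y=4), facing North
  L: turn left, now facing West
  F2: move forward 1/2 (blocked), now at (x=8, y=4)
  L: turn left, now facing South
  F4: move forward 4, now at (x=8, y=8)
Final: (x=8, y=8), facing South

Answer: Final position: (x=8, y=8), facing South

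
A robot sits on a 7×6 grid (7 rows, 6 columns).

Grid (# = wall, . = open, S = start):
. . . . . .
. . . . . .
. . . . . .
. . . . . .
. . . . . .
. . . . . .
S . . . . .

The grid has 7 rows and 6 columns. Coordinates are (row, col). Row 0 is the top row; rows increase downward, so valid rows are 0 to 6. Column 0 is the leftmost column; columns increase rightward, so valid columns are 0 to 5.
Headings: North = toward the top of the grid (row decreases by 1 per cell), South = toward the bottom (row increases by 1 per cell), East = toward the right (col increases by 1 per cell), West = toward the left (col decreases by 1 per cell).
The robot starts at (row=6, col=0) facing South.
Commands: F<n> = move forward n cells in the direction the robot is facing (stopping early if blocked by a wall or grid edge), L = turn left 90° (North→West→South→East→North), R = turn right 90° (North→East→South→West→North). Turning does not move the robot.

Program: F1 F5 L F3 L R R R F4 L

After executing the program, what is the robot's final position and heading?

Start: (row=6, col=0), facing South
  F1: move forward 0/1 (blocked), now at (row=6, col=0)
  F5: move forward 0/5 (blocked), now at (row=6, col=0)
  L: turn left, now facing East
  F3: move forward 3, now at (row=6, col=3)
  L: turn left, now facing North
  R: turn right, now facing East
  R: turn right, now facing South
  R: turn right, now facing West
  F4: move forward 3/4 (blocked), now at (row=6, col=0)
  L: turn left, now facing South
Final: (row=6, col=0), facing South

Answer: Final position: (row=6, col=0), facing South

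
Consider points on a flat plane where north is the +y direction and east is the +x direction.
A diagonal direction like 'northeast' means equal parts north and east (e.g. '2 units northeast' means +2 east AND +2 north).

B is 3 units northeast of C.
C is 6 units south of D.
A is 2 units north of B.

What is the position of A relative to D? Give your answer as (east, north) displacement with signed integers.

Answer: A is at (east=3, north=-1) relative to D.

Derivation:
Place D at the origin (east=0, north=0).
  C is 6 units south of D: delta (east=+0, north=-6); C at (east=0, north=-6).
  B is 3 units northeast of C: delta (east=+3, north=+3); B at (east=3, north=-3).
  A is 2 units north of B: delta (east=+0, north=+2); A at (east=3, north=-1).
Therefore A relative to D: (east=3, north=-1).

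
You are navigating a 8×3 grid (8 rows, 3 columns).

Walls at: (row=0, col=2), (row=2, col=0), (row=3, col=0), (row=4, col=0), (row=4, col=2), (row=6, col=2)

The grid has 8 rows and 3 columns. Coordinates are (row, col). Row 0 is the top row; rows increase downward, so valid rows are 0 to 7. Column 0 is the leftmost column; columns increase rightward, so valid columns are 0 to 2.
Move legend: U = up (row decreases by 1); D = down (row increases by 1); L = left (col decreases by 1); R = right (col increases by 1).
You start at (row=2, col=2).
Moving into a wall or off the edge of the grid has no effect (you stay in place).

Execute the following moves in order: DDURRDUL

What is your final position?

Start: (row=2, col=2)
  D (down): (row=2, col=2) -> (row=3, col=2)
  D (down): blocked, stay at (row=3, col=2)
  U (up): (row=3, col=2) -> (row=2, col=2)
  R (right): blocked, stay at (row=2, col=2)
  R (right): blocked, stay at (row=2, col=2)
  D (down): (row=2, col=2) -> (row=3, col=2)
  U (up): (row=3, col=2) -> (row=2, col=2)
  L (left): (row=2, col=2) -> (row=2, col=1)
Final: (row=2, col=1)

Answer: Final position: (row=2, col=1)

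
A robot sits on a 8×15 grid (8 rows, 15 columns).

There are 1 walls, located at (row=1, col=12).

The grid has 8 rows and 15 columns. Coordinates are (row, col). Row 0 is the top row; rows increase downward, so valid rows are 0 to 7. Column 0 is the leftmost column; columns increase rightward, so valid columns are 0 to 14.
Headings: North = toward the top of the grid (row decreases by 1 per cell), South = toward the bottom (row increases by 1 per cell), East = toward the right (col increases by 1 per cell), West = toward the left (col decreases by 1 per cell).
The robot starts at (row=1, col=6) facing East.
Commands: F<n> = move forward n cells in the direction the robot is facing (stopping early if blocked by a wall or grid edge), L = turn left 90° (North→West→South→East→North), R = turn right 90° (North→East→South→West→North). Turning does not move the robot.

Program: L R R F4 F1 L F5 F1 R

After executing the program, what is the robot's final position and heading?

Answer: Final position: (row=6, col=12), facing South

Derivation:
Start: (row=1, col=6), facing East
  L: turn left, now facing North
  R: turn right, now facing East
  R: turn right, now facing South
  F4: move forward 4, now at (row=5, col=6)
  F1: move forward 1, now at (row=6, col=6)
  L: turn left, now facing East
  F5: move forward 5, now at (row=6, col=11)
  F1: move forward 1, now at (row=6, col=12)
  R: turn right, now facing South
Final: (row=6, col=12), facing South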